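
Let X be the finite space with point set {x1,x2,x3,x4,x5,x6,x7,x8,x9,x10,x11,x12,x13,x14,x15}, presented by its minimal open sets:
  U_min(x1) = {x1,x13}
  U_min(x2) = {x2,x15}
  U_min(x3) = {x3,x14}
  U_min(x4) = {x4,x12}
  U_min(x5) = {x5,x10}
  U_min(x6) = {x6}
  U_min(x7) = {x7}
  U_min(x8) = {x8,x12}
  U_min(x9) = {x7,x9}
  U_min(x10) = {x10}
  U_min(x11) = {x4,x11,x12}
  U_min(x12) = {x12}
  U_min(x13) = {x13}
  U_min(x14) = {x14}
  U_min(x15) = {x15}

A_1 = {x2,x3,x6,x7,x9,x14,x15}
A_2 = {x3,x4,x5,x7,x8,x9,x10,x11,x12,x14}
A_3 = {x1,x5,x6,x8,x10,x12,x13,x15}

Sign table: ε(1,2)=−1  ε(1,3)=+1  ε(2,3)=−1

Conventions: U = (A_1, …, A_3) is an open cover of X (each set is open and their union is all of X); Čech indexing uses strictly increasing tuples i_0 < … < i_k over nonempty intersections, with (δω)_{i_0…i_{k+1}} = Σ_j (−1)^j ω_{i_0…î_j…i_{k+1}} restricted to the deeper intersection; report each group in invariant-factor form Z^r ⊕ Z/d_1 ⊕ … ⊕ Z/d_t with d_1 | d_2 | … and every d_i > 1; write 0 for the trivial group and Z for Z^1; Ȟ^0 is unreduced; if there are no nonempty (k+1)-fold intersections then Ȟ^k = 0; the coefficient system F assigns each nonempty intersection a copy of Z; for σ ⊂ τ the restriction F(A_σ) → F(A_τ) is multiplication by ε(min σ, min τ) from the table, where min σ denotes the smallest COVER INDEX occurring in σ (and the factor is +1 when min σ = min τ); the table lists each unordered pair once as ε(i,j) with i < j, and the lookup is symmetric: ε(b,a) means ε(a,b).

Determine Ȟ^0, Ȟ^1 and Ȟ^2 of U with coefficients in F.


Ȟ^0 ≅ Z; Ȟ^1 ≅ Z; Ȟ^2 ≅ 0

intersection data:
  A12={x3,x7,x9,x14} A13={x6,x15} A23={x5,x8,x10,x12}
C dims 3,3; δ0: rk 2, SNF 1^2
Ȟ^0 = (3 − 2) − 0 = 1, so Ȟ^0 ≅ Z
Ȟ^1 = (3 − 0) − 2 = 1, so Ȟ^1 ≅ Z
Ȟ^2 = (0 − 0) − 0 = 0, so Ȟ^2 ≅ 0


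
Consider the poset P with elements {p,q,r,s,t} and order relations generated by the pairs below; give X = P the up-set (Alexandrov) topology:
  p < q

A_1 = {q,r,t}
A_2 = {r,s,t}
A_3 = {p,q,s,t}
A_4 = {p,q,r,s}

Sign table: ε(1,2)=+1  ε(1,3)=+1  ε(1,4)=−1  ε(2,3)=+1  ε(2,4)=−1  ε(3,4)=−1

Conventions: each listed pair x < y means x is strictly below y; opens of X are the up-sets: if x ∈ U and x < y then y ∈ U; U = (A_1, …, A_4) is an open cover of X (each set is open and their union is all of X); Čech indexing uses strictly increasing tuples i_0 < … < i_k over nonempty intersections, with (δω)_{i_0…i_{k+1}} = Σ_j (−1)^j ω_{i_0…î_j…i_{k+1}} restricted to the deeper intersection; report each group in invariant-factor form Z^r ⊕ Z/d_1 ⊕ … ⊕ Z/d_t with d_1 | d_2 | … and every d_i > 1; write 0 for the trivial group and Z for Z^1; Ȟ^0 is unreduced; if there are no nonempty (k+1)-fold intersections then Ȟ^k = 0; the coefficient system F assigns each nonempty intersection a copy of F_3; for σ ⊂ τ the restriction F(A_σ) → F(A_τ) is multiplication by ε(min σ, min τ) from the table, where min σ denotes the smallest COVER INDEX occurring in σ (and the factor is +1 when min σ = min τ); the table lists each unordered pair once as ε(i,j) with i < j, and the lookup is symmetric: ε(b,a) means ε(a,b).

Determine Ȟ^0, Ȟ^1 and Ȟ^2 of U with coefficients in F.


nerve of the cover:
  A12={r,t} A13={q,t} A14={q,r} A23={s,t} A24={r,s} A34={p,q,s}
  A123={t} A124={r} A134={q} A234={s}
C dims 4,6,4; δ0: rk_F3 3; δ1: rk_F3 3
Ȟ^0 = (4 − 3) − 0 = 1, so Ȟ^0 ≅ Z/3
Ȟ^1 = (6 − 3) − 3 = 0, so Ȟ^1 ≅ 0
Ȟ^2 = (4 − 0) − 3 = 1, so Ȟ^2 ≅ Z/3

Ȟ^0 ≅ Z/3; Ȟ^1 ≅ 0; Ȟ^2 ≅ Z/3


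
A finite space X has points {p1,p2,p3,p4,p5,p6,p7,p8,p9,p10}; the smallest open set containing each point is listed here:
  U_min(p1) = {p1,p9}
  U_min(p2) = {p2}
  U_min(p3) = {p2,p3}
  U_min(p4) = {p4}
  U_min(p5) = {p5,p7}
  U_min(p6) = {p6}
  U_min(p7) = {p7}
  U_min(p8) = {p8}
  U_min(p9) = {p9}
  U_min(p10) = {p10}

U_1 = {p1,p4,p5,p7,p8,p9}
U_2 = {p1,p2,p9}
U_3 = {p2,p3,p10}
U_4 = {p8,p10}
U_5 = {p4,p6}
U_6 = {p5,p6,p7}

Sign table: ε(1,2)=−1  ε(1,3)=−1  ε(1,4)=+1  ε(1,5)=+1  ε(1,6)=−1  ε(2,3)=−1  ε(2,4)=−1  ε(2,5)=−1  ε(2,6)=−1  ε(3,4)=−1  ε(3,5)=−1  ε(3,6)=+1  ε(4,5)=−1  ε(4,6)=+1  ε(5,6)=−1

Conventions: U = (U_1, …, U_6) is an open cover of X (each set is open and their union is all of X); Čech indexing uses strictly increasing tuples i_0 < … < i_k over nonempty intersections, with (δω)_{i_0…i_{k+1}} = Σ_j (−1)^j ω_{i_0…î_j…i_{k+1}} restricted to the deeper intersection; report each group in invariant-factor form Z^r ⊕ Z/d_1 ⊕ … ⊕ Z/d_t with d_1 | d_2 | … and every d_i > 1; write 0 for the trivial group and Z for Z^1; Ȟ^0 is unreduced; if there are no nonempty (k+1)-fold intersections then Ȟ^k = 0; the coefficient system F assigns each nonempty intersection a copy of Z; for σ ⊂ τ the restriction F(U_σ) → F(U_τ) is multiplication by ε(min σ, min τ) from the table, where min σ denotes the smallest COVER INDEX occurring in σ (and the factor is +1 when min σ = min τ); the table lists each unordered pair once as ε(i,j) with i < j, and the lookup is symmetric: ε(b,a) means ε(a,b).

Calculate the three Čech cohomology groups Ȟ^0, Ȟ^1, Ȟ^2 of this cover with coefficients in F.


Ȟ^0 = 0, Ȟ^1 = Z ⊕ Z/2 and Ȟ^2 = 0

nerve simplices:
  U12={p1,p9} U14={p8} U15={p4} U16={p5,p7} U23={p2} U34={p10} U56={p6}
C dims 6,7; δ0: rk 6, SNF 1^5·2
degree 0: 6−6−0 = 0 → Ȟ^0 ≅ 0
degree 1: 7−0−6 = 1 plus torsion [2] → Ȟ^1 ≅ Z ⊕ Z/2
degree 2: 0−0−0 = 0 → Ȟ^2 ≅ 0


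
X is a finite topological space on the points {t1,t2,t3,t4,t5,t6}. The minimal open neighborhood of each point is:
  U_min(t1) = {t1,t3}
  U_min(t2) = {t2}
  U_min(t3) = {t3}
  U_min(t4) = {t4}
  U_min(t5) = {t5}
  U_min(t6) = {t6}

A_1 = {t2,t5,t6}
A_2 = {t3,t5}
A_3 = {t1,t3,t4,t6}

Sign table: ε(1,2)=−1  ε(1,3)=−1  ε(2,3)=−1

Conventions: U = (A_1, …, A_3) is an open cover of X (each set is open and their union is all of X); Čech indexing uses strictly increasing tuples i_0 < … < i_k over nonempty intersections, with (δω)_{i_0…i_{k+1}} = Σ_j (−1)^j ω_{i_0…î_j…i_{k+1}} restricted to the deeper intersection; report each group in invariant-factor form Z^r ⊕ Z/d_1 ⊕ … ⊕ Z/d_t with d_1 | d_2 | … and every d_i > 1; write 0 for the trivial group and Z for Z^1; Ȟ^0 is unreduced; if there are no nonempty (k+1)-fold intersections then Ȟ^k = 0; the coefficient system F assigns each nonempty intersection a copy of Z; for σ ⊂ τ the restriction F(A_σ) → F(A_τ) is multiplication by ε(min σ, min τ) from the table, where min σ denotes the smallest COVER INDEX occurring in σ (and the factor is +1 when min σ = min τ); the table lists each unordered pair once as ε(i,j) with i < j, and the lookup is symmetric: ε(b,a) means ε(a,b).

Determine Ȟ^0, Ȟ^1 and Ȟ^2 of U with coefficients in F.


nonempty intersections:
  A12={t5} A13={t6} A23={t3}
C dims 3,3; δ0: rk 3, SNF 1^2·2
Ȟ^0: (3−3)−0=0 ⇒ 0
Ȟ^1: (3−0)−3=0 plus torsion [2] ⇒ Z/2
Ȟ^2: (0−0)−0=0 ⇒ 0

Ȟ^0 ≅ 0; Ȟ^1 ≅ Z/2; Ȟ^2 ≅ 0


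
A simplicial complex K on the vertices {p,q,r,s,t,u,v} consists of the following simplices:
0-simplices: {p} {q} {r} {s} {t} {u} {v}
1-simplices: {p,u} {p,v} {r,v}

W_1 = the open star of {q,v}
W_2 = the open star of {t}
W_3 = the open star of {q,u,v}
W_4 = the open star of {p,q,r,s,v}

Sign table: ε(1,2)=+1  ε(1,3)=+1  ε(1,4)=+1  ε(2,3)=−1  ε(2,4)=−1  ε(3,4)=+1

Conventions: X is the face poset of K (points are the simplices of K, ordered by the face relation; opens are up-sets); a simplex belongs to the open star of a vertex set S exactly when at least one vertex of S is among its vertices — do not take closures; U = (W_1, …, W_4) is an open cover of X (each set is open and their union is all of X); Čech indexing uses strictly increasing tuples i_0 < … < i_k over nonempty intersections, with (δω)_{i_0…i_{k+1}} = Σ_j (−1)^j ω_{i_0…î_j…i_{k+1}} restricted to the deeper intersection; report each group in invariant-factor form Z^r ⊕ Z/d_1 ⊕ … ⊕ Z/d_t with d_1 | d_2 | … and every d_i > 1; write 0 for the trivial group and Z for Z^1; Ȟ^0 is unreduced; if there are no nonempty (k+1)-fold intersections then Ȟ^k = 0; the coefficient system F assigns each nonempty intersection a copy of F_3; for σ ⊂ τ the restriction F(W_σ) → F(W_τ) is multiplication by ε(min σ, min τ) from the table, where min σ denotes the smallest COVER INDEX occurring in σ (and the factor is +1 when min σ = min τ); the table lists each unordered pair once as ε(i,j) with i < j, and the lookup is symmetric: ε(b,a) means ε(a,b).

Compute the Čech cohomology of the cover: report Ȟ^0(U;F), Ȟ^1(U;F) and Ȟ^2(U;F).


cover nerve:
  W1={{q},{v},{p,v},{r,v}} W2={{t}} W3={{q},{u},{v},{p,u},{p,v},{r,v}} W4={{p},{q},{r},{s},{v},{p,u},{p,v},{r,v}}
  W13={{q},{v},{p,v},{r,v}} W14={{q},{v},{p,v},{r,v}} W34={{q},{v},{p,u},{p,v},{r,v}}
  W134={{q},{v},{p,v},{r,v}}
C dims 4,3,1; δ0: rk_F3 2; δ1: rk_F3 1
Ȟ^0: (4−2)−0=2 ⇒ Z/3 ⊕ Z/3
Ȟ^1: (3−1)−2=0 ⇒ 0
Ȟ^2: (1−0)−1=0 ⇒ 0

Ȟ^0(U;F) ≅ Z/3 ⊕ Z/3,  Ȟ^1(U;F) ≅ 0,  Ȟ^2(U;F) ≅ 0


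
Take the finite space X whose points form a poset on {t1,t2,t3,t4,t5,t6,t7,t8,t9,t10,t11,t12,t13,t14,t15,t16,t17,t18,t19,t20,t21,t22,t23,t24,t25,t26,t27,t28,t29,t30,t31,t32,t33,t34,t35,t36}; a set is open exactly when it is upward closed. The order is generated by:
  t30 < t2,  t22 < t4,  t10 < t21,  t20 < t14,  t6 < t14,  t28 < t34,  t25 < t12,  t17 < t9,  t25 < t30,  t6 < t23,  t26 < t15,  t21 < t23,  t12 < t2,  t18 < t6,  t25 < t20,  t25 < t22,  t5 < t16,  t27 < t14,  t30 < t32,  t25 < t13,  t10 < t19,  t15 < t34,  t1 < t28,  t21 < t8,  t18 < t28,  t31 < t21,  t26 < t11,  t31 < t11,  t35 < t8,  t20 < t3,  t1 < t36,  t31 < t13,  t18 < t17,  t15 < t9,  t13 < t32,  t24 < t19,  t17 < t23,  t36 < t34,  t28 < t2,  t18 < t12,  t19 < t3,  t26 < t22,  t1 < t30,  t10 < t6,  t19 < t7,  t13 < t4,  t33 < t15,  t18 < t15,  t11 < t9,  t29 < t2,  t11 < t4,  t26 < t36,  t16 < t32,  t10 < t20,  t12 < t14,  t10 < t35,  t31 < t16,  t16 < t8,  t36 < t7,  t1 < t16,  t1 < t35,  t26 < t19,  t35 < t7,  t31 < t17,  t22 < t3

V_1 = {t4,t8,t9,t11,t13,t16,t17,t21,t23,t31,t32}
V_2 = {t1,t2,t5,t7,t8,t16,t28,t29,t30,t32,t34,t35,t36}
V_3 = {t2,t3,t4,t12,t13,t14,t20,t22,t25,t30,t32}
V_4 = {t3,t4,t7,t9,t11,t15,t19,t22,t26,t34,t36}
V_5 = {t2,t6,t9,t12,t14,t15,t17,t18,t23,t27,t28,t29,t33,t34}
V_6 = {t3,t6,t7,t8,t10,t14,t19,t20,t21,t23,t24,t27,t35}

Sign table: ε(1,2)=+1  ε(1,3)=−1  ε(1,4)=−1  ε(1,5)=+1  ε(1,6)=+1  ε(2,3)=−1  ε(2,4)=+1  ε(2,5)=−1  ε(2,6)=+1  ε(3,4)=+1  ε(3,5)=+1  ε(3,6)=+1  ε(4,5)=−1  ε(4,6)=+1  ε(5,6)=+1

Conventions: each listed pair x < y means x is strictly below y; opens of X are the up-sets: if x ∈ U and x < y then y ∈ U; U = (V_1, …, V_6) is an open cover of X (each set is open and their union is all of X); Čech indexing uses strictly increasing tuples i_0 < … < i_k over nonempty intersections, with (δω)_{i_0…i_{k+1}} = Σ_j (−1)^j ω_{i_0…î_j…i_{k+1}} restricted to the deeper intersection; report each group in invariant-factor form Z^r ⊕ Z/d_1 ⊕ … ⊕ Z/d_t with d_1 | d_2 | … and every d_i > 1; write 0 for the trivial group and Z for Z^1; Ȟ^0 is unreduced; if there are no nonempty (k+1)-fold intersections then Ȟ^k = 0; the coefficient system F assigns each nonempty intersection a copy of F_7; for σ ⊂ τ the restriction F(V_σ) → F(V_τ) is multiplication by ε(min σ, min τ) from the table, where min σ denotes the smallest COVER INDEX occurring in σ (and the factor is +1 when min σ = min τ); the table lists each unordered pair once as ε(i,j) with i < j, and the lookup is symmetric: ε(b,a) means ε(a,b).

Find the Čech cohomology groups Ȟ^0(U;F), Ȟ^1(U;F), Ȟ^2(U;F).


nonempty overlaps:
  V12={t8,t16,t32} V13={t4,t13,t32} V14={t4,t9,t11} V15={t9,t17,t23} V16={t8,t21,t23} V23={t2,t30,t32} V24={t7,t34,t36} V25={t2,t28,t29,t34} V26={t7,t8,t35} V34={t3,t4,t22} V35={t2,t12,t14} V36={t3,t14,t20} V45={t9,t15,t34} V46={t3,t7,t19} V56={t6,t14,t23,t27}
  V123={t32} V126={t8} V134={t4} V145={t9} V156={t23} V235={t2} V245={t34} V246={t7} V346={t3} V356={t14}
C dims 6,15,10; δ0: rk_F7 6; δ1: rk_F7 9
degree 0: 6−6−0 = 0 → Ȟ^0 ≅ 0
degree 1: 15−9−6 = 0 → Ȟ^1 ≅ 0
degree 2: 10−0−9 = 1 → Ȟ^2 ≅ Z/7

Ȟ^0(U;F) ≅ 0,  Ȟ^1(U;F) ≅ 0,  Ȟ^2(U;F) ≅ Z/7


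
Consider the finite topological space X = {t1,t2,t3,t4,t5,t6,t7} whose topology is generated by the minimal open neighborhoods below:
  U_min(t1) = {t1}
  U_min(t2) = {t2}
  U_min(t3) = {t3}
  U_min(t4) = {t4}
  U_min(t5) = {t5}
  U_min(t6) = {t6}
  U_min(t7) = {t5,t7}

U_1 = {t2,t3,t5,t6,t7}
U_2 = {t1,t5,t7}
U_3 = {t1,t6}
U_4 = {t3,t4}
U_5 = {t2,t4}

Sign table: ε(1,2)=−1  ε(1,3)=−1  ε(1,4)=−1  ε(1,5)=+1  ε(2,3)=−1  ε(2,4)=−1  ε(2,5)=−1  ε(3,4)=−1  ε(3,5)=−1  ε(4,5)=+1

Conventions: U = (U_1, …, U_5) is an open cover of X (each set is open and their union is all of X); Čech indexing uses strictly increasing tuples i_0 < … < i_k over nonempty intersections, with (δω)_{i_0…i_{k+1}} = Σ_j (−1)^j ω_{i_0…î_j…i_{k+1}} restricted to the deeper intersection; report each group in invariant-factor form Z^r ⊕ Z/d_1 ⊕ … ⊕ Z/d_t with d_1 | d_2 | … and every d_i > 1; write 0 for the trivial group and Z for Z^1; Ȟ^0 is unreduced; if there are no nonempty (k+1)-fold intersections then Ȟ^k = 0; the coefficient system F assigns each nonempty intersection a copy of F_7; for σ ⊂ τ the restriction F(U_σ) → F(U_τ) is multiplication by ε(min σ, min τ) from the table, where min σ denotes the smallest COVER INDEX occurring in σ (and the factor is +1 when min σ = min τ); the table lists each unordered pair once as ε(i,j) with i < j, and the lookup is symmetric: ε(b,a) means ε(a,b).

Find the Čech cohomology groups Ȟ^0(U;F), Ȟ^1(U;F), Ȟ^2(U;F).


Ȟ^0(U;F) ≅ 0,  Ȟ^1(U;F) ≅ Z/7,  Ȟ^2(U;F) ≅ 0

nerve of the cover:
  U12={t5,t7} U13={t6} U14={t3} U15={t2} U23={t1} U45={t4}
C dims 5,6; δ0: rk_F7 5
Ȟ^0 = (5 − 5) − 0 = 0, so Ȟ^0 ≅ 0
Ȟ^1 = (6 − 0) − 5 = 1, so Ȟ^1 ≅ Z/7
Ȟ^2 = (0 − 0) − 0 = 0, so Ȟ^2 ≅ 0


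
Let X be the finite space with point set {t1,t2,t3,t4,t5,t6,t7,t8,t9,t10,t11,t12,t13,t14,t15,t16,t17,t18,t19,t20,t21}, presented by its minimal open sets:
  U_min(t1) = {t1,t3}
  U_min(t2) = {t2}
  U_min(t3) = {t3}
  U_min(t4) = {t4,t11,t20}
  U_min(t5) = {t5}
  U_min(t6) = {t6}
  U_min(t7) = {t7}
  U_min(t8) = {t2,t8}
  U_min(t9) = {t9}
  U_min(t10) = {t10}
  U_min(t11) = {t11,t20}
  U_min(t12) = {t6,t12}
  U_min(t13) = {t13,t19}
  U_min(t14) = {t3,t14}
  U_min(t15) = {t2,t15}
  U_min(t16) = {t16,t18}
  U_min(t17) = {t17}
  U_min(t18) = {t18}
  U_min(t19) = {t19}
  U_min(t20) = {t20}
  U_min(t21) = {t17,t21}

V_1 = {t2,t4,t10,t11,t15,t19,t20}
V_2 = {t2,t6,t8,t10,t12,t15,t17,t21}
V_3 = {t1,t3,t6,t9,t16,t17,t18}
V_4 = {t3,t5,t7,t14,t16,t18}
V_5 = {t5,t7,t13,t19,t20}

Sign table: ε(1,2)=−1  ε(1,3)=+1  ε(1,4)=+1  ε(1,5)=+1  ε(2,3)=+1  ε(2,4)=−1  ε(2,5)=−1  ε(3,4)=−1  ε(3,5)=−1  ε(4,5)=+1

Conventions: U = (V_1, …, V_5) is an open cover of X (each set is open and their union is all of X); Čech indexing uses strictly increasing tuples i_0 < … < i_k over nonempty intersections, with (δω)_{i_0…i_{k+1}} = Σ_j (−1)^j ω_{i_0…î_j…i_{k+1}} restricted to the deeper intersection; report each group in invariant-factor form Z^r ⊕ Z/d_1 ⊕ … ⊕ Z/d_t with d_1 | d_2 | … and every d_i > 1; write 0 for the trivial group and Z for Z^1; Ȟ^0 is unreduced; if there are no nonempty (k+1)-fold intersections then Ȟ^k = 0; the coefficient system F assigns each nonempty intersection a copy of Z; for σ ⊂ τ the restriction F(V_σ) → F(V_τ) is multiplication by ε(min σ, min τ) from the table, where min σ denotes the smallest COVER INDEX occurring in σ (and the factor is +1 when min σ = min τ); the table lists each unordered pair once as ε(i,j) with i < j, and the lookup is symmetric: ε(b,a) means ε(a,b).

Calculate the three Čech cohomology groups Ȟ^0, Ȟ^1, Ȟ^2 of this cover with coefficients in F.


cover nerve:
  V12={t2,t10,t15} V15={t19,t20} V23={t6,t17} V34={t3,t16,t18} V45={t5,t7}
C dims 5,5; δ0: rk 4, SNF 1^4
Ȟ^0: (5−4)−0=1 ⇒ Z
Ȟ^1: (5−0)−4=1 ⇒ Z
Ȟ^2: (0−0)−0=0 ⇒ 0

Ȟ^0 = Z, Ȟ^1 = Z, Ȟ^2 = 0


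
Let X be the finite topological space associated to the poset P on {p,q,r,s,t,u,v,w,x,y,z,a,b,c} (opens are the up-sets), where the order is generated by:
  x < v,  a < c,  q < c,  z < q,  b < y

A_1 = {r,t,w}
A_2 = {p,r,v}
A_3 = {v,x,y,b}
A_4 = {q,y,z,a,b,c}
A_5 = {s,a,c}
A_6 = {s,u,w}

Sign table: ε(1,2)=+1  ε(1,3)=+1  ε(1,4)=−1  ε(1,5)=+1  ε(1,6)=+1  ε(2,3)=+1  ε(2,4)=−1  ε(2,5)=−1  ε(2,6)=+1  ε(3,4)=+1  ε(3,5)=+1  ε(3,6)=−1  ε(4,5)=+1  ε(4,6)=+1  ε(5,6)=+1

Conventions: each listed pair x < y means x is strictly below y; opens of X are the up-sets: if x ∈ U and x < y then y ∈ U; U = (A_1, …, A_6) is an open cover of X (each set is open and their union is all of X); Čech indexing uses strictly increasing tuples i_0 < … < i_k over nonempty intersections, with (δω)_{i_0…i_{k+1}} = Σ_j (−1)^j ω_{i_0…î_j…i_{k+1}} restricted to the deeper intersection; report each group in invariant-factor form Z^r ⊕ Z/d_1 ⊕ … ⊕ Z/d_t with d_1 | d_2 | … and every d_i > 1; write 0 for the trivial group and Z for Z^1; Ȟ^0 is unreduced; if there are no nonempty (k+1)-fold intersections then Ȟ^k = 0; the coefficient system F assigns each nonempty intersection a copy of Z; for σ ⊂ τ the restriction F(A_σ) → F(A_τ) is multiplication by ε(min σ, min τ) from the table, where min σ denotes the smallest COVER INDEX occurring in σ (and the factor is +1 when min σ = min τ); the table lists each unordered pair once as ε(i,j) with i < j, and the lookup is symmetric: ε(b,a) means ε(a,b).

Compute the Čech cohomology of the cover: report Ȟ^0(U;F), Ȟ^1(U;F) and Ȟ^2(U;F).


Ȟ^0 ≅ Z; Ȟ^1 ≅ Z; Ȟ^2 ≅ 0

cover nerve:
  A12={r} A16={w} A23={v} A34={y,b} A45={a,c} A56={s}
C dims 6,6; δ0: rk 5, SNF 1^5
Ȟ^0: (6−5)−0=1 ⇒ Z
Ȟ^1: (6−0)−5=1 ⇒ Z
Ȟ^2: (0−0)−0=0 ⇒ 0


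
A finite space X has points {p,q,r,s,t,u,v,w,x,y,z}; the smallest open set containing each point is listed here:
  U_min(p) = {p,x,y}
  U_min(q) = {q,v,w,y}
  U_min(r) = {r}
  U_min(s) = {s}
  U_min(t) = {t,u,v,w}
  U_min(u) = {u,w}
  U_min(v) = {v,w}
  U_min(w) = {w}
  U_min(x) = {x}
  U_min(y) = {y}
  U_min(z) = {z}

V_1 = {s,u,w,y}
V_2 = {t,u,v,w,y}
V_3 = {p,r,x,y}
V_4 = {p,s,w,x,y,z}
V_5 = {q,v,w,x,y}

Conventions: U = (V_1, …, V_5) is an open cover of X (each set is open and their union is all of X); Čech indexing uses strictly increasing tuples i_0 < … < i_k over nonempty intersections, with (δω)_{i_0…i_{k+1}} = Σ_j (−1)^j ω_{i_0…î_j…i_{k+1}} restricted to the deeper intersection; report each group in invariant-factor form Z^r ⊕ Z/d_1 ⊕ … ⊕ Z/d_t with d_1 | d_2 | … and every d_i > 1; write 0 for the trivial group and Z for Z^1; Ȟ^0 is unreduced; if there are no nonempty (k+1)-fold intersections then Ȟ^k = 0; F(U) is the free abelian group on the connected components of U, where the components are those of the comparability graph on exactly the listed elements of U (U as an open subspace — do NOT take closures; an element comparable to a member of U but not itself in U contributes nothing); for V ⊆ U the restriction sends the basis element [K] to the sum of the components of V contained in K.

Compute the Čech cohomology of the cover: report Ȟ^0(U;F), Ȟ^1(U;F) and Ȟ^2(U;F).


nonempty intersections:
  V12={u,w,y} V13={y} V14={s,w,y} V15={w,y} V23={y} V24={w,y} V25={v,w,y} V34={p,x,y} V35={x,y} V45={w,x,y}
  V123={y} V124={w,y} V125={w,y} V134={y} V135={y} V145={w,y} V234={y} V235={y} V245={w,y} V345={x,y}
  V1234={y} V1235={y} V1245={w,y} V1345={y} V2345={y}
  V12345={y}
components per intersection:
  V1: {s} {u,w} {y}
  V2: {t,u,v,w} {y}
  V3: {p,x,y} {r}
  V4: {p,x,y} {s} {w} {z}
  V5: {q,v,w,y} {x}
  V12: {u,w} {y}
  V13: {y}
  V14: {s} {w} {y}
  V15: {w} {y}
  V23: {y}
  V24: {w} {y}
  V25: {v,w} {y}
  V34: {p,x,y}
  V35: {x} {y}
  V45: {w} {x} {y}
  V123: {y}
  V124: {w} {y}
  V125: {w} {y}
  V134: {y}
  V135: {y}
  V145: {w} {y}
  V234: {y}
  V235: {y}
  V245: {w} {y}
  V345: {x} {y}
  V1234: {y}
  V1235: {y}
  V1245: {w} {y}
  V1345: {y}
  V2345: {y}
  V12345: {y}
C dims 13,19,15,6; δ0: rk 9, SNF 1^9; δ1: rk 10, SNF 1^10; δ2: rk 5, SNF 1^5
Ȟ^0: (13−9)−0=4 ⇒ Z^4
Ȟ^1: (19−10)−9=0 ⇒ 0
Ȟ^2: (15−5)−10=0 ⇒ 0

Ȟ^0 = Z^4, Ȟ^1 = 0, Ȟ^2 = 0


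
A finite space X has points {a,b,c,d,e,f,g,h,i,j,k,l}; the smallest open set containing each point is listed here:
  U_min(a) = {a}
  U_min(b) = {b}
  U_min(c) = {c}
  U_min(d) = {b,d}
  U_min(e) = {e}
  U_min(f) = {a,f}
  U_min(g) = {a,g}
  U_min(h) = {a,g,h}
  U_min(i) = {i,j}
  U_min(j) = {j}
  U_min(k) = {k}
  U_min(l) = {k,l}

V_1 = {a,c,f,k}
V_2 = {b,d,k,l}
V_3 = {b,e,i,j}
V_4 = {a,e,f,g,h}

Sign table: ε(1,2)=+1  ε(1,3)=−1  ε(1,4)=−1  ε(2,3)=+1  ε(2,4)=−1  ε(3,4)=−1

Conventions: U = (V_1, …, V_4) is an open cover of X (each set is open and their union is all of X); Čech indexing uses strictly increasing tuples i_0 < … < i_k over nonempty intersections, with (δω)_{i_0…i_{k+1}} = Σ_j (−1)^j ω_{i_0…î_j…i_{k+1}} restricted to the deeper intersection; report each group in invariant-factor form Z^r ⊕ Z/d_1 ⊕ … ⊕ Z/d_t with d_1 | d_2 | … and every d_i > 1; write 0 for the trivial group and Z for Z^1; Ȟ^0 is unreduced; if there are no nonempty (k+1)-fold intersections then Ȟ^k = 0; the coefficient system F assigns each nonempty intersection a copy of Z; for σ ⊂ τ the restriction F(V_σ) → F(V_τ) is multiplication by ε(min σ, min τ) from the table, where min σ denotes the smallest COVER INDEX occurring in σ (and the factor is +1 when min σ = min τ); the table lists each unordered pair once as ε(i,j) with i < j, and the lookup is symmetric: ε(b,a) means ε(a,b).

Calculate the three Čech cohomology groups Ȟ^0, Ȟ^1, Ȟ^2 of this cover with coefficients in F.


intersection data:
  V12={k} V14={a,f} V23={b} V34={e}
C dims 4,4; δ0: rk 3, SNF 1^3
Ȟ^0 = (4 − 3) − 0 = 1, so Ȟ^0 ≅ Z
Ȟ^1 = (4 − 0) − 3 = 1, so Ȟ^1 ≅ Z
Ȟ^2 = (0 − 0) − 0 = 0, so Ȟ^2 ≅ 0

Ȟ^0 = Z; Ȟ^1 = Z; Ȟ^2 = 0


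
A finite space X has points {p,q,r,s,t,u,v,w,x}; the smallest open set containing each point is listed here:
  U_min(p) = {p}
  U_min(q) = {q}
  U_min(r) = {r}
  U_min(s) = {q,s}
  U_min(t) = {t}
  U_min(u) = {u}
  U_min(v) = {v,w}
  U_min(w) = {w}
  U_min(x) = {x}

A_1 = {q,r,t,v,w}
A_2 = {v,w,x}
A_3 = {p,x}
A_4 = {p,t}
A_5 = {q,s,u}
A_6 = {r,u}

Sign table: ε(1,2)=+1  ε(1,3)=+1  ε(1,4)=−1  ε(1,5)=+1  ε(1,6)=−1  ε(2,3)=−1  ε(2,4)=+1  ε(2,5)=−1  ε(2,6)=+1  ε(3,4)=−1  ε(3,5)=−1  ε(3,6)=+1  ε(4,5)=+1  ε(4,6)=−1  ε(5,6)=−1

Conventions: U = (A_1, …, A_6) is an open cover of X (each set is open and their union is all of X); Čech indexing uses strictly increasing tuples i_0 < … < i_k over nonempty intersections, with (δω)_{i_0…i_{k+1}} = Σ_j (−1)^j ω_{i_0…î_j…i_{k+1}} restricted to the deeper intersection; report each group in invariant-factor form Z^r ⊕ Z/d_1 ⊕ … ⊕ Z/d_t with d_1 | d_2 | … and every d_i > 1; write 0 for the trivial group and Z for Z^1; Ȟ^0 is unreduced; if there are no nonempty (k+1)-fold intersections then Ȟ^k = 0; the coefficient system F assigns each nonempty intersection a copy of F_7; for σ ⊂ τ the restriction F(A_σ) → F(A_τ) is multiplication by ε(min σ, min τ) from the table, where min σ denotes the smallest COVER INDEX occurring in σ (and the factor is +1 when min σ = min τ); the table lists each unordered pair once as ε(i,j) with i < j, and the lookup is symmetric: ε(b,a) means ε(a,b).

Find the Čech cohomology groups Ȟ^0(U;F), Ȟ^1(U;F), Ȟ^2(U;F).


Ȟ^0 = 0, Ȟ^1 = Z/7, Ȟ^2 = 0

nerve of the cover:
  A12={v,w} A14={t} A15={q} A16={r} A23={x} A34={p} A56={u}
C dims 6,7; δ0: rk_F7 6
Ȟ^0 = (6 − 6) − 0 = 0, so Ȟ^0 ≅ 0
Ȟ^1 = (7 − 0) − 6 = 1, so Ȟ^1 ≅ Z/7
Ȟ^2 = (0 − 0) − 0 = 0, so Ȟ^2 ≅ 0


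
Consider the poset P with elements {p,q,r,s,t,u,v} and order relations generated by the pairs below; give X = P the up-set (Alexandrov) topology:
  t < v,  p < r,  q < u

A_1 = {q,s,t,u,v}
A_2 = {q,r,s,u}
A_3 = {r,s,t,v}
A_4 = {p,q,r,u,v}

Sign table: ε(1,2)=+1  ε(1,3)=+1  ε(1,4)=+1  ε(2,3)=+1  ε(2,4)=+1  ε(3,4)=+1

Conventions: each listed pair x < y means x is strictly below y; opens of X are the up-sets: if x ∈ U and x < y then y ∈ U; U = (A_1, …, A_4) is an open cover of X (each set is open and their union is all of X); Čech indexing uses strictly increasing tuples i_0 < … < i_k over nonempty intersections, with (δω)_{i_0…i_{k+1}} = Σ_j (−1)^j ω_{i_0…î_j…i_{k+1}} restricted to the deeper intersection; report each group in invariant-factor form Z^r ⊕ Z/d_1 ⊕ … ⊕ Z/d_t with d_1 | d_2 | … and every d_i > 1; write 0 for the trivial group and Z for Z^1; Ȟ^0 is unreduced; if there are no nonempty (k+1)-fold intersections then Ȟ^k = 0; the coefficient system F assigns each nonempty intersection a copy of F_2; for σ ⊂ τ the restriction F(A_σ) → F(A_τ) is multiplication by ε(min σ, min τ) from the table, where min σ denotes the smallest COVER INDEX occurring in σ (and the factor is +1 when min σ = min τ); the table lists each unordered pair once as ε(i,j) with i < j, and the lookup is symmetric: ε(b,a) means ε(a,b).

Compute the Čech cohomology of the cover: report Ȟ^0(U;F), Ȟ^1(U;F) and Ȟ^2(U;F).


Ȟ^0(U;F) ≅ Z/2, Ȟ^1(U;F) ≅ 0, Ȟ^2(U;F) ≅ Z/2

nerve of the cover:
  A12={q,s,u} A13={s,t,v} A14={q,u,v} A23={r,s} A24={q,r,u} A34={r,v}
  A123={s} A124={q,u} A134={v} A234={r}
C dims 4,6,4; δ0: rk_F2 3; δ1: rk_F2 3
Ȟ^0 = (4 − 3) − 0 = 1, so Ȟ^0 ≅ Z/2
Ȟ^1 = (6 − 3) − 3 = 0, so Ȟ^1 ≅ 0
Ȟ^2 = (4 − 0) − 3 = 1, so Ȟ^2 ≅ Z/2


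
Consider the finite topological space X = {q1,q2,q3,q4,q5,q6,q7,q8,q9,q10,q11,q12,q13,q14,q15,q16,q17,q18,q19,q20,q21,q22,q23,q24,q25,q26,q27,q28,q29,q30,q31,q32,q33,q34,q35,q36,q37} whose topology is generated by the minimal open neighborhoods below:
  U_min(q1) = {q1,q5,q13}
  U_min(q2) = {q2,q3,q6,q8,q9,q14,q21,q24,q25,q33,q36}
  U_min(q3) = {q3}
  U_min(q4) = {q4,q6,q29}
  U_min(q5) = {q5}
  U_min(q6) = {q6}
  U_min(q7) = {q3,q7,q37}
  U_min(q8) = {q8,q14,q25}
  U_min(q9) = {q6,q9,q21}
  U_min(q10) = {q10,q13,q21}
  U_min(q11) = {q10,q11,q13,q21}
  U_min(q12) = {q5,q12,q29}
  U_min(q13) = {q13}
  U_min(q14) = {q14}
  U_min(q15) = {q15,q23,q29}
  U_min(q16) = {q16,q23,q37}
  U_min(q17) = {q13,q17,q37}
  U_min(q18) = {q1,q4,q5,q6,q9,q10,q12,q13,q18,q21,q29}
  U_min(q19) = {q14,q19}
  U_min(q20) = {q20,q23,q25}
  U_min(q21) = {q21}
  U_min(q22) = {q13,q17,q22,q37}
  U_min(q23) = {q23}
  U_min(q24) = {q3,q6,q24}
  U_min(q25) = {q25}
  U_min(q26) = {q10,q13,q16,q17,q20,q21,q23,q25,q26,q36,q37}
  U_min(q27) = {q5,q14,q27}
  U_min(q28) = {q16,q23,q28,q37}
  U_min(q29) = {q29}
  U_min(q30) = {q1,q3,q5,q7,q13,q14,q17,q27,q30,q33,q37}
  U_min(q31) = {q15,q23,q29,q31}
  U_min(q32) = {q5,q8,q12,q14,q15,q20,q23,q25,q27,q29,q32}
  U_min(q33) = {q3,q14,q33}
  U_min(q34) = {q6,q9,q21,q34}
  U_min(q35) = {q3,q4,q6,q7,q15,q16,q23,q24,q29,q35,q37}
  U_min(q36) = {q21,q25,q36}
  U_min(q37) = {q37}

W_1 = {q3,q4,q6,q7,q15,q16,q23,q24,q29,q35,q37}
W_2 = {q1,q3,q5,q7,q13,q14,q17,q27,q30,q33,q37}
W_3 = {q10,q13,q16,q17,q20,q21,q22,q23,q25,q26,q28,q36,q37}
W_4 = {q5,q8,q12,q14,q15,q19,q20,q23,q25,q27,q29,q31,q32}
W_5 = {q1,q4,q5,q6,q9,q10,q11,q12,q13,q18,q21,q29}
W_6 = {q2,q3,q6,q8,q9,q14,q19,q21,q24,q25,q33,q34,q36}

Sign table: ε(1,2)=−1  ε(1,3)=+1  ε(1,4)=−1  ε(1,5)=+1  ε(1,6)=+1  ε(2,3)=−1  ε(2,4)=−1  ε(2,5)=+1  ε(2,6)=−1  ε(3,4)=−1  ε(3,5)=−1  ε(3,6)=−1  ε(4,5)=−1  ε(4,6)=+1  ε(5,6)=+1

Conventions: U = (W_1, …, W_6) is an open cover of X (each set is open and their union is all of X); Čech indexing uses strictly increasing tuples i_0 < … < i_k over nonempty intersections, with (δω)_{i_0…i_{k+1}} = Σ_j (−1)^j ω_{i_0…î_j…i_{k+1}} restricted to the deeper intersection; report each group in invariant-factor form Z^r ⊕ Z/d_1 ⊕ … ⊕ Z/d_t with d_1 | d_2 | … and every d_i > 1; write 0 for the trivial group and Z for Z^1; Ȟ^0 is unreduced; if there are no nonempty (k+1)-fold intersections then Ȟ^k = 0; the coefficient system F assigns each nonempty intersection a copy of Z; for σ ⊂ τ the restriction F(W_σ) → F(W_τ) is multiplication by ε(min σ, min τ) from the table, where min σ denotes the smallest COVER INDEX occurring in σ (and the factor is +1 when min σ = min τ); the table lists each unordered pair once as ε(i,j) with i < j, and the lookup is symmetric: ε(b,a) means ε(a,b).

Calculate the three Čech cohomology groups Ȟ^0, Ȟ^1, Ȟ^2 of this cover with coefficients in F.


nerve of the cover:
  W12={q3,q7,q37} W13={q16,q23,q37} W14={q15,q23,q29} W15={q4,q6,q29} W16={q3,q6,q24} W23={q13,q17,q37} W24={q5,q14,q27} W25={q1,q5,q13} W26={q3,q14,q33} W34={q20,q23,q25} W35={q10,q13,q21} W36={q21,q25,q36} W45={q5,q12,q29} W46={q8,q14,q19,q25} W56={q6,q9,q21}
  W123={q37} W126={q3} W134={q23} W145={q29} W156={q6} W235={q13} W245={q5} W246={q14} W346={q25} W356={q21}
C dims 6,15,10; δ0: rk 6, SNF 1^5·2; δ1: rk 9, SNF 1^9
Ȟ^0 = (6 − 6) − 0 = 0, so Ȟ^0 ≅ 0
Ȟ^1 = (15 − 9) − 6 = 0 plus torsion [2], so Ȟ^1 ≅ Z/2
Ȟ^2 = (10 − 0) − 9 = 1, so Ȟ^2 ≅ Z

Ȟ^0 ≅ 0, Ȟ^1 ≅ Z/2, Ȟ^2 ≅ Z


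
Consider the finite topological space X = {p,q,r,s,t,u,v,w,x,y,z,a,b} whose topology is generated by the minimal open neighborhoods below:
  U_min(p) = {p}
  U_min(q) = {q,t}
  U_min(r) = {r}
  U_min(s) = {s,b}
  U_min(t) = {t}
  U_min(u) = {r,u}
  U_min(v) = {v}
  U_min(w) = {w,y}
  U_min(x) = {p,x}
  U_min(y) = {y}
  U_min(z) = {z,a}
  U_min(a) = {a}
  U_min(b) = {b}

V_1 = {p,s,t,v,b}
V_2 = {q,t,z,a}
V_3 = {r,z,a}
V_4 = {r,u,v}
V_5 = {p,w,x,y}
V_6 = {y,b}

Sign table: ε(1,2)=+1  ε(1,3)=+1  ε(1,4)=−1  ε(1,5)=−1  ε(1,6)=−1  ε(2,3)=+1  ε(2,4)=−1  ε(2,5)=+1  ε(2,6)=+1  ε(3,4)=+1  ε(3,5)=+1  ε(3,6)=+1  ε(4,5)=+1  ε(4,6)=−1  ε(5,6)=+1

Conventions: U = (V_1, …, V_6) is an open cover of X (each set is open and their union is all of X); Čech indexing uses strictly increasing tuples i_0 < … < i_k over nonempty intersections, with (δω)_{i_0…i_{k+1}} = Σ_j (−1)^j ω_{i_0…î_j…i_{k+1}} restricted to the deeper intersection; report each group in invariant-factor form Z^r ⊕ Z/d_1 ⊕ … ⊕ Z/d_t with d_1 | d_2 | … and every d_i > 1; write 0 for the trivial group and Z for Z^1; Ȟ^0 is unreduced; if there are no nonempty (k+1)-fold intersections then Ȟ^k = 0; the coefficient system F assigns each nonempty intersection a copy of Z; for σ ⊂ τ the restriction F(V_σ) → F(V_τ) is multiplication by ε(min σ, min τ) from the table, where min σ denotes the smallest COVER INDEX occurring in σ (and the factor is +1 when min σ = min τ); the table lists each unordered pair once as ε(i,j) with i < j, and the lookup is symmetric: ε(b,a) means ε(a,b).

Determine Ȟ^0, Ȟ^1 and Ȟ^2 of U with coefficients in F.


intersection data:
  V12={t} V14={v} V15={p} V16={b} V23={z,a} V34={r} V56={y}
C dims 6,7; δ0: rk 6, SNF 1^5·2
Ȟ^0 = (6 − 6) − 0 = 0, so Ȟ^0 ≅ 0
Ȟ^1 = (7 − 0) − 6 = 1 plus torsion [2], so Ȟ^1 ≅ Z ⊕ Z/2
Ȟ^2 = (0 − 0) − 0 = 0, so Ȟ^2 ≅ 0

Ȟ^0 ≅ 0; Ȟ^1 ≅ Z ⊕ Z/2; Ȟ^2 ≅ 0


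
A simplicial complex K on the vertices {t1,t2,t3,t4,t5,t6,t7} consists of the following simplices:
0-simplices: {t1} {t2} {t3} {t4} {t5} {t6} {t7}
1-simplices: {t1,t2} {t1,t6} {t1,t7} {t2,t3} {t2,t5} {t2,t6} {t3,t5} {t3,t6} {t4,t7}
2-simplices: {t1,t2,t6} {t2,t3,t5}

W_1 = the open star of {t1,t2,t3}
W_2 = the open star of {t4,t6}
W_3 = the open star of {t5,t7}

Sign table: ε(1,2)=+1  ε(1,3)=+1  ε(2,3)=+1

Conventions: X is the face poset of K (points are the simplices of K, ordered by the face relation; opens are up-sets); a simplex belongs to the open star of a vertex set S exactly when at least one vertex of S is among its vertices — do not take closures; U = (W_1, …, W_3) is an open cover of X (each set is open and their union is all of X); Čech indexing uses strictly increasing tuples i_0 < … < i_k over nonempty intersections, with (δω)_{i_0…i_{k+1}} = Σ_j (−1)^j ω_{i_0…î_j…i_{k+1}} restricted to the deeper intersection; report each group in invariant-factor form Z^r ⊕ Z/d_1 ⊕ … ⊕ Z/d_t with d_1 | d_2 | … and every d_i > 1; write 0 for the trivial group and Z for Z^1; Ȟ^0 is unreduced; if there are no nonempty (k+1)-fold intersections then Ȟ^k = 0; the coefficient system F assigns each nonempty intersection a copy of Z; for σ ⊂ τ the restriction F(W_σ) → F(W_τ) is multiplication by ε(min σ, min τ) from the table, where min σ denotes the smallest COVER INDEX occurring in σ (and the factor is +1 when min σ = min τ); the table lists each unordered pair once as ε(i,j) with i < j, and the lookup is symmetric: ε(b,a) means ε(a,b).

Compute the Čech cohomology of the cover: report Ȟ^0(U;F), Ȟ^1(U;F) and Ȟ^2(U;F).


Ȟ^0 ≅ Z,  Ȟ^1 ≅ Z,  Ȟ^2 ≅ 0

intersection data:
  W1={{t1},{t2},{t3},{t1,t2},{t1,t6},{t1,t7},{t2,t3},{t2,t5},{t2,t6},{t3,t5},{t3,t6},{t1,t2,t6},{t2,t3,t5}} W2={{t4},{t6},{t1,t6},{t2,t6},{t3,t6},{t4,t7},{t1,t2,t6}} W3={{t5},{t7},{t1,t7},{t2,t5},{t3,t5},{t4,t7},{t2,t3,t5}}
  W12={{t1,t6},{t2,t6},{t3,t6},{t1,t2,t6}} W13={{t1,t7},{t2,t5},{t3,t5},{t2,t3,t5}} W23={{t4,t7}}
C dims 3,3; δ0: rk 2, SNF 1^2
Ȟ^0 = (3 − 2) − 0 = 1, so Ȟ^0 ≅ Z
Ȟ^1 = (3 − 0) − 2 = 1, so Ȟ^1 ≅ Z
Ȟ^2 = (0 − 0) − 0 = 0, so Ȟ^2 ≅ 0


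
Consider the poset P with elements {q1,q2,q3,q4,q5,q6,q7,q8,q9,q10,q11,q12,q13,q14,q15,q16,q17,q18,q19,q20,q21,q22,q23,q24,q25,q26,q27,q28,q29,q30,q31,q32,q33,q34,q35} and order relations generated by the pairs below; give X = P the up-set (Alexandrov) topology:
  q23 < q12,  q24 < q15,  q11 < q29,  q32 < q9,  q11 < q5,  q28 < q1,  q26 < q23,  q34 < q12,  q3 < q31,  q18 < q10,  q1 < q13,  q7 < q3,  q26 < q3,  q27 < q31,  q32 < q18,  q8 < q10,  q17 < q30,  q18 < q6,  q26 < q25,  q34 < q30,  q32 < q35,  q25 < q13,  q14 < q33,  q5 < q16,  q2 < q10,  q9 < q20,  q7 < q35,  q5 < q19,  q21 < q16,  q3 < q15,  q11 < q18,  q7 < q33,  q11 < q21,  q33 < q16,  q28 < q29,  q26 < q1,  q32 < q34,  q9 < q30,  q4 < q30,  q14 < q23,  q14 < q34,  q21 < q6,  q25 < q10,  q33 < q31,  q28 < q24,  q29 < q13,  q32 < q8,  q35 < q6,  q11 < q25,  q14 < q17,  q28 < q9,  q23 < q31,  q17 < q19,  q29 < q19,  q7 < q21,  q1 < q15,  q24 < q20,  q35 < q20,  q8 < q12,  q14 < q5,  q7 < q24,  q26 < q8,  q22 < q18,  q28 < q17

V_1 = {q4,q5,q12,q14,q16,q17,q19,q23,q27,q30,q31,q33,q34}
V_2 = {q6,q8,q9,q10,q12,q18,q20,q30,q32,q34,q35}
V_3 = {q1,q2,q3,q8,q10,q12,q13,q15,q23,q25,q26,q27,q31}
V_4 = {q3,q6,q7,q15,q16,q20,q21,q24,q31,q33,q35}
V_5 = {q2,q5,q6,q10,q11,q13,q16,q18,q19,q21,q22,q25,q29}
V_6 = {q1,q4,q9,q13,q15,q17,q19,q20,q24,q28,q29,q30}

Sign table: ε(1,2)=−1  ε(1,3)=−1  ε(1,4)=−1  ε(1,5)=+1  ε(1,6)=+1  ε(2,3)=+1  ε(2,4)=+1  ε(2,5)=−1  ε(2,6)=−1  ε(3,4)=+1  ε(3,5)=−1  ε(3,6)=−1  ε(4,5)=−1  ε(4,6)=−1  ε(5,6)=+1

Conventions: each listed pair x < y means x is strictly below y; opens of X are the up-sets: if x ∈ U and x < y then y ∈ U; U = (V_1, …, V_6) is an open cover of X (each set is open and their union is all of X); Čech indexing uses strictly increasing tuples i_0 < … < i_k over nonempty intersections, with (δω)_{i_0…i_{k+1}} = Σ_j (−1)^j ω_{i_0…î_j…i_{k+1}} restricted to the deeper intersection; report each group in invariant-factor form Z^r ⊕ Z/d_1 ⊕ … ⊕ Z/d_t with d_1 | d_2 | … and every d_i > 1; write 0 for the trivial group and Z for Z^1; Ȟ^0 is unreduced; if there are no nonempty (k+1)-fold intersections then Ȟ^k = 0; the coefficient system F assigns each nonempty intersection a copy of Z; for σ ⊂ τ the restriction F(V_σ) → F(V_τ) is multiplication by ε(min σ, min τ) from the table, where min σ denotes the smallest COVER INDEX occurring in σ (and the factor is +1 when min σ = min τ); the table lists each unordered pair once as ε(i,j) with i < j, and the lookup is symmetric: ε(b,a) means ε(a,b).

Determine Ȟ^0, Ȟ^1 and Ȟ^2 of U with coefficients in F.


nonempty overlaps:
  V12={q12,q30,q34} V13={q12,q23,q27,q31} V14={q16,q31,q33} V15={q5,q16,q19} V16={q4,q17,q19,q30} V23={q8,q10,q12} V24={q6,q20,q35} V25={q6,q10,q18} V26={q9,q20,q30} V34={q3,q15,q31} V35={q2,q10,q13,q25} V36={q1,q13,q15} V45={q6,q16,q21} V46={q15,q20,q24} V56={q13,q19,q29}
  V123={q12} V126={q30} V134={q31} V145={q16} V156={q19} V235={q10} V245={q6} V246={q20} V346={q15} V356={q13}
C dims 6,15,10; δ0: rk 5, SNF 1^5; δ1: rk 10, SNF 1^9·2
degree 0: 6−5−0 = 1 → Ȟ^0 ≅ Z
degree 1: 15−10−5 = 0 → Ȟ^1 ≅ 0
degree 2: 10−0−10 = 0 plus torsion [2] → Ȟ^2 ≅ Z/2

Ȟ^0 ≅ Z,  Ȟ^1 ≅ 0,  Ȟ^2 ≅ Z/2


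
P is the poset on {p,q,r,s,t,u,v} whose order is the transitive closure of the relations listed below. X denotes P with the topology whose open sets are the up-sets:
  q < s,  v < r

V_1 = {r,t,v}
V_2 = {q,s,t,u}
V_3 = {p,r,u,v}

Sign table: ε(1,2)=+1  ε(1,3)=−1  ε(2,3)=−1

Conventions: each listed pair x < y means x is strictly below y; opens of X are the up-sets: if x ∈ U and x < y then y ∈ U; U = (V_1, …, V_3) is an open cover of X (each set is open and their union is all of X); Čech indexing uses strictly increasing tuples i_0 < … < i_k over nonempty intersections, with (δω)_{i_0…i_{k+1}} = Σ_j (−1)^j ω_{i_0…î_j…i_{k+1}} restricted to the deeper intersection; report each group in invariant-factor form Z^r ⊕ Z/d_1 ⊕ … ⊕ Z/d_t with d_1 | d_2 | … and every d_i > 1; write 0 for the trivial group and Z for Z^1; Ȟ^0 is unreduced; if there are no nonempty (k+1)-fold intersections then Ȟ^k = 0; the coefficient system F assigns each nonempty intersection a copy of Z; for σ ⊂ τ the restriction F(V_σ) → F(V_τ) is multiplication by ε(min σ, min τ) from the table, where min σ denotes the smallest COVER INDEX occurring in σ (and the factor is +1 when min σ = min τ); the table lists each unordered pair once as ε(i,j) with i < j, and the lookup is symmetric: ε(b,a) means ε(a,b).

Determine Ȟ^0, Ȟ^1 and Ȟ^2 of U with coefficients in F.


nonempty intersections:
  V12={t} V13={r,v} V23={u}
C dims 3,3; δ0: rk 2, SNF 1^2
Ȟ^0: (3−2)−0=1 ⇒ Z
Ȟ^1: (3−0)−2=1 ⇒ Z
Ȟ^2: (0−0)−0=0 ⇒ 0

Ȟ^0(U;F) ≅ Z, Ȟ^1(U;F) ≅ Z, Ȟ^2(U;F) ≅ 0


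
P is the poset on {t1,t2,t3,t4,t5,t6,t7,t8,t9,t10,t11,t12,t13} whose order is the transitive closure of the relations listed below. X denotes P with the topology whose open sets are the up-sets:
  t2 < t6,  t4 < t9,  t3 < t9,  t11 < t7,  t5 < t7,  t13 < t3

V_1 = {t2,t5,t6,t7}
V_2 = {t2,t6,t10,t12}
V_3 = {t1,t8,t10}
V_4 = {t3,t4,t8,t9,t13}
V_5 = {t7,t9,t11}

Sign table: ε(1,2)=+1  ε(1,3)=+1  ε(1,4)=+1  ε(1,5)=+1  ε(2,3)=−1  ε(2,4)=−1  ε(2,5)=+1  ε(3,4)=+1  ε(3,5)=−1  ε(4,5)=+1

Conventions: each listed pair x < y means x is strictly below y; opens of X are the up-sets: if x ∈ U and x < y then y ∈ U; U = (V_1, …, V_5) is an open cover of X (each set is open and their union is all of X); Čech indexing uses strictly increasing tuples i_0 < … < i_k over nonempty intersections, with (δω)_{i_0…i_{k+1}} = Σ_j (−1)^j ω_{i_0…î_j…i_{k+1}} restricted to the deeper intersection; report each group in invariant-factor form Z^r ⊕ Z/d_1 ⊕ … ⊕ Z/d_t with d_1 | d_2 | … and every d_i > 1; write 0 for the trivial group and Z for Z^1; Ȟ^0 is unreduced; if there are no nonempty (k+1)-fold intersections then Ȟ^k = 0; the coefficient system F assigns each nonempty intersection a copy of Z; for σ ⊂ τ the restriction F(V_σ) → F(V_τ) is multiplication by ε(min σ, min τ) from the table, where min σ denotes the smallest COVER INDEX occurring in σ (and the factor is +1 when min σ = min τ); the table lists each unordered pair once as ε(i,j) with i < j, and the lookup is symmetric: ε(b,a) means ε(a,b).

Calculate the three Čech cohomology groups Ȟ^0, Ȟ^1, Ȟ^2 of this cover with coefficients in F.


nonempty intersections:
  V12={t2,t6} V15={t7} V23={t10} V34={t8} V45={t9}
C dims 5,5; δ0: rk 5, SNF 1^4·2
Ȟ^0: (5−5)−0=0 ⇒ 0
Ȟ^1: (5−0)−5=0 plus torsion [2] ⇒ Z/2
Ȟ^2: (0−0)−0=0 ⇒ 0

Ȟ^0 ≅ 0, Ȟ^1 ≅ Z/2, Ȟ^2 ≅ 0
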